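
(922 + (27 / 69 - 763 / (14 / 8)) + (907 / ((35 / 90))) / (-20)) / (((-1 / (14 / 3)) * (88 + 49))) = -198447 / 15755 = -12.60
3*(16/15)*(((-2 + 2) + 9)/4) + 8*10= 87.20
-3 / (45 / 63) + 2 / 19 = -389 / 95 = -4.09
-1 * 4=-4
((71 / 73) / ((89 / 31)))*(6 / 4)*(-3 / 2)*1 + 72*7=13078143 / 25988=503.24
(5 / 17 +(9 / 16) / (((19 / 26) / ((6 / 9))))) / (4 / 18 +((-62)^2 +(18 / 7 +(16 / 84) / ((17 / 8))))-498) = 65709 / 272585704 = 0.00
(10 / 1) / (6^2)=5 / 18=0.28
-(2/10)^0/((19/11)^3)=-1331/6859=-0.19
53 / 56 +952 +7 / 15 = 800867 / 840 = 953.41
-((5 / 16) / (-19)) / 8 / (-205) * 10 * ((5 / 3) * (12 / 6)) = -25 / 74784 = -0.00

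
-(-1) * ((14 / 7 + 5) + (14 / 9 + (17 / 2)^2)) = 2909 / 36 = 80.81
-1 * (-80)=80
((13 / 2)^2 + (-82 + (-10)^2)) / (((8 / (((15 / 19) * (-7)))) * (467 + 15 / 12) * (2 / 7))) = -177135 / 569392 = -0.31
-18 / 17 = -1.06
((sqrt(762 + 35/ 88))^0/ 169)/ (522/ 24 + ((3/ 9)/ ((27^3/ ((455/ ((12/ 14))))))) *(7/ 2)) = 177147/ 652090049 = 0.00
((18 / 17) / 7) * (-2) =-36 / 119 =-0.30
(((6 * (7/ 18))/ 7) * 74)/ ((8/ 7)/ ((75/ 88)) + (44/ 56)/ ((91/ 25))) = 2356900/ 148753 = 15.84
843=843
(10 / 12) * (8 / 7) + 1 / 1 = 41 / 21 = 1.95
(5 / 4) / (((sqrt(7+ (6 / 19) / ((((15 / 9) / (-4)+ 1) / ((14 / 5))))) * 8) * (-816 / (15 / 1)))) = -25 * sqrt(76855) / 7041536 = -0.00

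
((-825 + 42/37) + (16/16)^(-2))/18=-15223/333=-45.71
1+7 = 8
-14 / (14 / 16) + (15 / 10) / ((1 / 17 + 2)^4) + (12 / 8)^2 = -82033249 / 6002500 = -13.67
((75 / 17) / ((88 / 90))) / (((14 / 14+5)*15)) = 75 / 1496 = 0.05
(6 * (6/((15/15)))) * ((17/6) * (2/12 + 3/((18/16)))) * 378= 109242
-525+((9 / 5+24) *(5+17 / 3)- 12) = -1309 / 5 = -261.80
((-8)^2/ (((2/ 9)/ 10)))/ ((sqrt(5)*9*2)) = 32*sqrt(5) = 71.55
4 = 4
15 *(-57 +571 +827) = 20115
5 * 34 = 170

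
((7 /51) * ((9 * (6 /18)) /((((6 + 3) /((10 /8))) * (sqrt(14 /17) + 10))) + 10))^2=1011312343825 /532338638112 - 24888325 * sqrt(238) /266169319056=1.90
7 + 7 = 14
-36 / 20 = -9 / 5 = -1.80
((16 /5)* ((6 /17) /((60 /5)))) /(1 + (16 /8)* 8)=8 /1445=0.01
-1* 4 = -4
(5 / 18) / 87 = 5 / 1566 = 0.00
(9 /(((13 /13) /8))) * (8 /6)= 96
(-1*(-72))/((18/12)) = 48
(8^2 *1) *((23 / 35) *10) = 2944 / 7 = 420.57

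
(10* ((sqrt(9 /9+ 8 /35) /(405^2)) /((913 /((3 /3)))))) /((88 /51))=0.00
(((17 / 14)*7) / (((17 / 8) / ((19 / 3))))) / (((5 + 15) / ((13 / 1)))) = 247 / 15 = 16.47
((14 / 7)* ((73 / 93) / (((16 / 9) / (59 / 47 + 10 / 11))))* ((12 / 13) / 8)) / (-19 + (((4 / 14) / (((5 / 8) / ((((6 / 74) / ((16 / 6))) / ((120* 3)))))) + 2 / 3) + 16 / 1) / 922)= -6583508626275 / 566653713577094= -0.01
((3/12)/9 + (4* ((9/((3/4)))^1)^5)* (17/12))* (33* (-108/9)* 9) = -5025411171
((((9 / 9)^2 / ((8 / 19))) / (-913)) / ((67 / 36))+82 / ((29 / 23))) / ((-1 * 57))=-230732053 / 202231326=-1.14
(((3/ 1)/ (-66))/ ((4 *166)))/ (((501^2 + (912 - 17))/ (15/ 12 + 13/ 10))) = -51/ 73593935360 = -0.00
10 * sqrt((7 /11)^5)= 490 * sqrt(77) /1331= 3.23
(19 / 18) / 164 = 19 / 2952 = 0.01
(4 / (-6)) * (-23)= 46 / 3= 15.33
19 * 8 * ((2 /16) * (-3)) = -57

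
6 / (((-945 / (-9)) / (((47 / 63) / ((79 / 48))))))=1504 / 58065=0.03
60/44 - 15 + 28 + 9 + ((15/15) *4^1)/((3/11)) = 1255/33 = 38.03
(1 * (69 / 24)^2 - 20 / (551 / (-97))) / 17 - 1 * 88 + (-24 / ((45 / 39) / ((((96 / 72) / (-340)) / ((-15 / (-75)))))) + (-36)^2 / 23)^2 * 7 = 27245783959834007 / 1213019006400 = 22461.14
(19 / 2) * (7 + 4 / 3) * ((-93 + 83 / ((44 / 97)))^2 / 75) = 297799939 / 34848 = 8545.68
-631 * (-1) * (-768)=-484608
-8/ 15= -0.53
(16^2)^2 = 65536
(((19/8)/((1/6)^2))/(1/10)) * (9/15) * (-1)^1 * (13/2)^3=-1127061/8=-140882.62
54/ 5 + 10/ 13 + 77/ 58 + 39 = 195651/ 3770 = 51.90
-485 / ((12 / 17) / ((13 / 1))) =-107185 / 12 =-8932.08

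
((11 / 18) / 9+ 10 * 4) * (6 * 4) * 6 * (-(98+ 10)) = -623136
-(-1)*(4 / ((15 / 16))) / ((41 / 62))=3968 / 615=6.45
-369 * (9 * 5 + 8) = -19557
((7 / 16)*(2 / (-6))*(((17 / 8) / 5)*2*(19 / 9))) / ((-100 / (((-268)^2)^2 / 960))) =45561684581 / 3240000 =14062.25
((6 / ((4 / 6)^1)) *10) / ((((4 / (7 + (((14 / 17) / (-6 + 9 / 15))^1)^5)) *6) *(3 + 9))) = 713060458120465 / 325974336740784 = 2.19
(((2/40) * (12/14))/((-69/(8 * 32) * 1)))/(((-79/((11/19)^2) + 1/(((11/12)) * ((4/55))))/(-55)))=-10648/268709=-0.04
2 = 2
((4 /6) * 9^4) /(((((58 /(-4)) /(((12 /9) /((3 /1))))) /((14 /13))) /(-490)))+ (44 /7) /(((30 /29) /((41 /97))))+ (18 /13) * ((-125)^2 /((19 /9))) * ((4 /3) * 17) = 22108124399954 /72955155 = 303037.18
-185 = -185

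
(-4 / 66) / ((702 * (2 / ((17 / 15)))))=-17 / 347490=-0.00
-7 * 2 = -14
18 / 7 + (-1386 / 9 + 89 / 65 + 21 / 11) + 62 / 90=-6642397 / 45045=-147.46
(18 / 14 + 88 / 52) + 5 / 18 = 5333 / 1638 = 3.26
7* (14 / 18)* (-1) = -49 / 9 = -5.44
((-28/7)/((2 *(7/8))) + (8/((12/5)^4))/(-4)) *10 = -851315/36288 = -23.46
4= 4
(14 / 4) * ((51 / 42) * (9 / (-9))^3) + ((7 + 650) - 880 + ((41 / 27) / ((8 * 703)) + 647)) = 63738239 / 151848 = 419.75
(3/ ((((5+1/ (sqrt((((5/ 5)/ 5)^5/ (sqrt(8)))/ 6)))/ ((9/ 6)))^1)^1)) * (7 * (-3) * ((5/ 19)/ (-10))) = -2025 * sqrt(2)/ 12214283 - 27/ 244285660+27 * sqrt(15) * 2^(1/ 4)/ 24428566+20250 * sqrt(15) * 2^(3/ 4)/ 12214283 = 0.01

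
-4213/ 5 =-842.60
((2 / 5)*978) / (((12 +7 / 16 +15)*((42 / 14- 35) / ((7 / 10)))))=-3423 / 10975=-0.31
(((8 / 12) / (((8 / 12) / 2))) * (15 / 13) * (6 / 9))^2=400 / 169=2.37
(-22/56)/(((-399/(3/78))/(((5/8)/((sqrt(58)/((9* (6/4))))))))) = 495* sqrt(58)/89852672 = 0.00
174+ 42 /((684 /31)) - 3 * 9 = 16975 /114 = 148.90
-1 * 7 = -7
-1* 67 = -67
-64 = -64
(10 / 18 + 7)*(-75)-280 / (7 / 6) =-2420 / 3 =-806.67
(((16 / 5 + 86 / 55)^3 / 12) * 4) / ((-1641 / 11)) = -17984728 / 74460375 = -0.24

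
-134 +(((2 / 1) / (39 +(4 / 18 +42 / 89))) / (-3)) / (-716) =-1525269473 / 11382610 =-134.00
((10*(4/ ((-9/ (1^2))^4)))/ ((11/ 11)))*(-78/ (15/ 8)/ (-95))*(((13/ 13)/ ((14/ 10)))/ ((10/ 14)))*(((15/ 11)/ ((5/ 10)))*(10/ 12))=8320/ 1371249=0.01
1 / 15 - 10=-149 / 15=-9.93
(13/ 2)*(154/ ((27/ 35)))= 35035/ 27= 1297.59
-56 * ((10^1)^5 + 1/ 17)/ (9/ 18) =-190400112/ 17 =-11200006.59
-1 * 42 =-42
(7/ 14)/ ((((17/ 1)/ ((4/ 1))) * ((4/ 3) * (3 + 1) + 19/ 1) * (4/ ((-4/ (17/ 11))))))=-66/ 21097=-0.00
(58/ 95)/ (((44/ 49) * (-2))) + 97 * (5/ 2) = 1012229/ 4180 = 242.16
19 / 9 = 2.11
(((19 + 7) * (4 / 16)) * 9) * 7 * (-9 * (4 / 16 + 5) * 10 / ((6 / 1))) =-32248.12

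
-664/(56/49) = -581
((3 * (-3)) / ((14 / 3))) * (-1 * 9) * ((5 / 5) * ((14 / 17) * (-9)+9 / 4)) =-85293 / 952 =-89.59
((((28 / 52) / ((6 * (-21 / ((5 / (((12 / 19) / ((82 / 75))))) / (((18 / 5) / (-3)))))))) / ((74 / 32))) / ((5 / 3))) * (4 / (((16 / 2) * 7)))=779 / 1363635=0.00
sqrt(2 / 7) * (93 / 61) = 93 * sqrt(14) / 427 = 0.81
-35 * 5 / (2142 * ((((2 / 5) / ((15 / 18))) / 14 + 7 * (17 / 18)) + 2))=-4375 / 462961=-0.01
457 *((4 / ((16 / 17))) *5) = 38845 / 4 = 9711.25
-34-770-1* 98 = -902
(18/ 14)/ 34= 9/ 238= 0.04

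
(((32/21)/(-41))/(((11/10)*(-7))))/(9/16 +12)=5120/13325697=0.00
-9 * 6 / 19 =-54 / 19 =-2.84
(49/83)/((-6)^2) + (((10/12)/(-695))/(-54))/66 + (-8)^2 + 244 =308.02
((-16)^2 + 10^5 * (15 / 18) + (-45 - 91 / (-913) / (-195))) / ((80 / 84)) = 87721.55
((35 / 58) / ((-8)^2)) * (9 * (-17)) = -5355 / 3712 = -1.44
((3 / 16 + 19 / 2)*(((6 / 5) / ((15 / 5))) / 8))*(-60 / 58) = -465 / 928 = -0.50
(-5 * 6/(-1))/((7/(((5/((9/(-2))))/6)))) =-50/63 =-0.79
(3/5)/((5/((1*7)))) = 0.84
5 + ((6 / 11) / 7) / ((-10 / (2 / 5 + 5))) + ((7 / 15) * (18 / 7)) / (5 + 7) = 19473 / 3850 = 5.06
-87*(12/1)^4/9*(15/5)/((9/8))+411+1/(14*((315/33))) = -785151979/1470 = -534116.99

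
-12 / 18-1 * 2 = -8 / 3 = -2.67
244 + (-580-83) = -419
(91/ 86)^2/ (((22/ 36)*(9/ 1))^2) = 8281/ 223729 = 0.04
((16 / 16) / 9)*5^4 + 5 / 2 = 71.94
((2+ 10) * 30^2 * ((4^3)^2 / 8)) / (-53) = -5529600 / 53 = -104332.08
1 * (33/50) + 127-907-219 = -49917/50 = -998.34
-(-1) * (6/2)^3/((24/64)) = 72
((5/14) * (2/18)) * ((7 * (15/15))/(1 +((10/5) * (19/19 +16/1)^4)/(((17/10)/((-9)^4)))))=5/11604309498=0.00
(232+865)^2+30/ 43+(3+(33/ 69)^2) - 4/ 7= 191618145871/ 159229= 1203412.35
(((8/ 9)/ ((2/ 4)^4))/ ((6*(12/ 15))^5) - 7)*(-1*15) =19579895/ 186624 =104.92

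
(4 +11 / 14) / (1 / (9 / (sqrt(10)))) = 603 * sqrt(10) / 140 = 13.62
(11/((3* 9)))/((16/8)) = 11/54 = 0.20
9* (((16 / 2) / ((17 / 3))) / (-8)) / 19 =-27 / 323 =-0.08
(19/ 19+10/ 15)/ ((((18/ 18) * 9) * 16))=0.01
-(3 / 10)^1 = -3 / 10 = -0.30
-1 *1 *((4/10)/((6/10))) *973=-1946/3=-648.67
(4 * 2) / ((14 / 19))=76 / 7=10.86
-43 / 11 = -3.91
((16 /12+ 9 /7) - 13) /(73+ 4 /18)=-654 /4613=-0.14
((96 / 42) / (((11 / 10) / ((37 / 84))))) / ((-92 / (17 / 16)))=-0.01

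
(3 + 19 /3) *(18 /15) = 56 /5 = 11.20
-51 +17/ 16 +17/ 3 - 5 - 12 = -2941/ 48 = -61.27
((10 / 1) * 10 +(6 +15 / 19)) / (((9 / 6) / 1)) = 4058 / 57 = 71.19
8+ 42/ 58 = 253/ 29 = 8.72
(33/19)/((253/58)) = 174/437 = 0.40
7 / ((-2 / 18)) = -63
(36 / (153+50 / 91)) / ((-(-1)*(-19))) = -3276 / 265487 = -0.01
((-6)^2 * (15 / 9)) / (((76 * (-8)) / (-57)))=45 / 8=5.62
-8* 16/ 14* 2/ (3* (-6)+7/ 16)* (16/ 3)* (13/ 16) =4.51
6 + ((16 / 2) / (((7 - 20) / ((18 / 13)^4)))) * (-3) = 4747182 / 371293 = 12.79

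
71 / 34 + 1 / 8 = 301 / 136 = 2.21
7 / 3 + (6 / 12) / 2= 31 / 12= 2.58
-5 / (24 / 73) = -365 / 24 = -15.21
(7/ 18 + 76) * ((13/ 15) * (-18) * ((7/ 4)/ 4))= -25025/ 48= -521.35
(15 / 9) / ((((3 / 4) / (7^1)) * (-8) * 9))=-35 / 162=-0.22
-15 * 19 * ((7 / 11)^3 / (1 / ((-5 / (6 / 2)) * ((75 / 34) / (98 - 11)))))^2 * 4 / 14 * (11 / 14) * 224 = -199583125000 / 117429853497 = -1.70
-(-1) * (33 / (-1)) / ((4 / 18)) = -297 / 2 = -148.50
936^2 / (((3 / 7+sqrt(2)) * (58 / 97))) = -892303776 / 2581+2082042144 * sqrt(2) / 2581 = 795098.20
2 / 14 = 1 / 7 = 0.14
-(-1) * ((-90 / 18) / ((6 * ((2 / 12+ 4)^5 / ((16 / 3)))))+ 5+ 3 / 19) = 191274922 / 37109375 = 5.15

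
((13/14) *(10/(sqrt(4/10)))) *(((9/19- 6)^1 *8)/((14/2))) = -92.73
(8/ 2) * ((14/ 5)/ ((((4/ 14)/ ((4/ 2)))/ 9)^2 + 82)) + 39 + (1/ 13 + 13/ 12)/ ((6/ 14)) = 31867190657/ 761574060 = 41.84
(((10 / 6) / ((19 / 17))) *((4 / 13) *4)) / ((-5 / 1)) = -272 / 741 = -0.37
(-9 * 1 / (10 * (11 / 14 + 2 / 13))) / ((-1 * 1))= 91 / 95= 0.96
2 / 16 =1 / 8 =0.12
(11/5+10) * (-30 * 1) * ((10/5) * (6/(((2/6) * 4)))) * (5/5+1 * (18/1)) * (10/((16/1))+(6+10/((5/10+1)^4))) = -538258.92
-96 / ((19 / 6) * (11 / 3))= -1728 / 209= -8.27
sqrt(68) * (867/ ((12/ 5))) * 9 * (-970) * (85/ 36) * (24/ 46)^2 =-2144524500 * sqrt(17)/ 529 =-16714746.75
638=638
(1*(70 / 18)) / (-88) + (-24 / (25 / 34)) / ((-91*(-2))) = -402761 / 1801800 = -0.22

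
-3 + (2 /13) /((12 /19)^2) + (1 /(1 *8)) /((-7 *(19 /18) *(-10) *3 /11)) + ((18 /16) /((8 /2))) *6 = -1146053 /1244880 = -0.92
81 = 81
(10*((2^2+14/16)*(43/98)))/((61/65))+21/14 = 580893/23912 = 24.29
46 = 46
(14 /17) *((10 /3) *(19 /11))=2660 /561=4.74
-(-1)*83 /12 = 6.92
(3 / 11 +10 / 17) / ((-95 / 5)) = -161 / 3553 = -0.05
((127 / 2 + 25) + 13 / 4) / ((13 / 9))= 3303 / 52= 63.52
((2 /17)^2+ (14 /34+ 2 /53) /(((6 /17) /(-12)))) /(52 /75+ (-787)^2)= -17540850 /711516419459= -0.00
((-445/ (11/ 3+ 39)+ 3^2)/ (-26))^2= 0.00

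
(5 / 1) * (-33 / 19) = -8.68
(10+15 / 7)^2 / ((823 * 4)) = 7225 / 161308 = 0.04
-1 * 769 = -769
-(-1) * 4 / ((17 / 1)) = 4 / 17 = 0.24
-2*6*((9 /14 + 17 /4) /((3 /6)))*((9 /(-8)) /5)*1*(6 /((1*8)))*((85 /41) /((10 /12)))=565947 /11480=49.30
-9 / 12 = -3 / 4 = -0.75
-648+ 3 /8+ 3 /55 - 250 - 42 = -413411 /440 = -939.57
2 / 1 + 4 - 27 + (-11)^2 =100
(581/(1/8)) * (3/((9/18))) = 27888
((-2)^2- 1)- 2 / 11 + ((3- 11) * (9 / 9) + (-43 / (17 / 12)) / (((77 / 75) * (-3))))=6117 / 1309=4.67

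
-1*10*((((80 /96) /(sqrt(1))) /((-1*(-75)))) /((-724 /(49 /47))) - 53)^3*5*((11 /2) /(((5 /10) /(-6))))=-47038935823281677133380819 /95744877095583360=-491294544.94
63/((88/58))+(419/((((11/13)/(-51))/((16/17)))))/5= -4712.22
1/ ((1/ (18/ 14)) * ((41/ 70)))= 2.20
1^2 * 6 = 6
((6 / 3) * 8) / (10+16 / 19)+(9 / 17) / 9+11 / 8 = 40757 / 14008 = 2.91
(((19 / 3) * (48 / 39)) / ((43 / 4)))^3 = 1798045696 / 4716275733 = 0.38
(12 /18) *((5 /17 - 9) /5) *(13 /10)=-1.51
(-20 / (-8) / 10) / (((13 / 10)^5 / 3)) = 75000 / 371293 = 0.20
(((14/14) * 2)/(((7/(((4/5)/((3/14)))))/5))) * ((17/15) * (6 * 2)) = 72.53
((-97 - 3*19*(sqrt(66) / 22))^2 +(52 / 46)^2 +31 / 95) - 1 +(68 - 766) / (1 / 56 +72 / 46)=5529*sqrt(66) / 11 +21217240372697 / 2254338790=13495.17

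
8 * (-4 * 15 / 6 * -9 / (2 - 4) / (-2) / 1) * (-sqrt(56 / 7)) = -509.12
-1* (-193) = 193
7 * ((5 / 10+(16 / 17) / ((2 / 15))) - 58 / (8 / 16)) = -25809 / 34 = -759.09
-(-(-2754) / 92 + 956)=-45353 / 46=-985.93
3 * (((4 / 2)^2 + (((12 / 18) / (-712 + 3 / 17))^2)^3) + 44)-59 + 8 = 93.00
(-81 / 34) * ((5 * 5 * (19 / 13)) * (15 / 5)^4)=-3116475 / 442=-7050.85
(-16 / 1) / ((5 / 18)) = -288 / 5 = -57.60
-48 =-48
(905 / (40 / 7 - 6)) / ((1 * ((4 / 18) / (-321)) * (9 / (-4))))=-2033535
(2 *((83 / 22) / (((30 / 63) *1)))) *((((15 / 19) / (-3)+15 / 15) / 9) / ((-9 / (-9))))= 4067 / 3135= 1.30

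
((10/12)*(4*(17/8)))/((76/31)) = 2635/912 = 2.89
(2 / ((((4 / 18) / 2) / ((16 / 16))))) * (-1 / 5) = -18 / 5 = -3.60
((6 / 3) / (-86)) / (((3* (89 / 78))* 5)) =-26 / 19135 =-0.00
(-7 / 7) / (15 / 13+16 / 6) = -39 / 149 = -0.26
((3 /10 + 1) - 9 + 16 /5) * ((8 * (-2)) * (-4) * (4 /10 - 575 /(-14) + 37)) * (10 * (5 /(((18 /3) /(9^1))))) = -11864880 /7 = -1694982.86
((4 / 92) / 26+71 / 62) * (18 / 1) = 191340 / 9269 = 20.64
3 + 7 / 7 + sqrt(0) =4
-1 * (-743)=743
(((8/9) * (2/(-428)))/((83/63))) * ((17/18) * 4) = -952/79929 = -0.01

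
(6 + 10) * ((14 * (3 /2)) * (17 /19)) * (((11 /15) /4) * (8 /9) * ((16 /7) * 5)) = 95744 /171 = 559.91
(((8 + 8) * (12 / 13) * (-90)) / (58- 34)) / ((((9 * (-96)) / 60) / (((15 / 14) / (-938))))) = -375 / 85358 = -0.00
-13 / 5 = -2.60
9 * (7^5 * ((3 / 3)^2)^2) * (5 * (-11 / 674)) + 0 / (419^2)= -8319465 / 674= -12343.42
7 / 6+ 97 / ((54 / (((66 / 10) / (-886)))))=91963 / 79740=1.15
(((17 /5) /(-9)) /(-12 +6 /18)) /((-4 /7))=-17 /300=-0.06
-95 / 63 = -1.51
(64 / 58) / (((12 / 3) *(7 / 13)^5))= 2970344 / 487403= 6.09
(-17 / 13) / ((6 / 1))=-17 / 78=-0.22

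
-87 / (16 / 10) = -435 / 8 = -54.38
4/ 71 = 0.06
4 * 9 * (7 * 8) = 2016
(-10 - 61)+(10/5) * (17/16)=-551/8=-68.88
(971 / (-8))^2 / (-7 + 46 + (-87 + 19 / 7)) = -6599887 / 20288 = -325.31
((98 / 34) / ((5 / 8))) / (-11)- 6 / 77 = -3254 / 6545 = -0.50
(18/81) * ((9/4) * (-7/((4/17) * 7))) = -17/8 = -2.12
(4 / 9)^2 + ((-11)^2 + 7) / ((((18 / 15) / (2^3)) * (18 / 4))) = 15376 / 81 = 189.83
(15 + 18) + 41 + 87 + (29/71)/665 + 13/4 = 164.25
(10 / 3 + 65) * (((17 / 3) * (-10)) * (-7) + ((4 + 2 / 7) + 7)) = 1756235 / 63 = 27876.75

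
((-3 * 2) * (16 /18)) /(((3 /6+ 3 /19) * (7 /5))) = -608 /105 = -5.79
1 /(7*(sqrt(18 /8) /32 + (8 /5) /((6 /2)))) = 960 /3899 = 0.25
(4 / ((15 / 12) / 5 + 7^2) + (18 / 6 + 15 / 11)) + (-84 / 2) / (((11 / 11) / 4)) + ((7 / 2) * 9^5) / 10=888625801 / 43340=20503.59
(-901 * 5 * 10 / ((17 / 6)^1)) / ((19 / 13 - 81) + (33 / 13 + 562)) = -3180 / 97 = -32.78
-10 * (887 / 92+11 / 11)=-4895 / 46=-106.41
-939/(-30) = 313/10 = 31.30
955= 955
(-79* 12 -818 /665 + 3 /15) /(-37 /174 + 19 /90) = 164718405 /266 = 619242.12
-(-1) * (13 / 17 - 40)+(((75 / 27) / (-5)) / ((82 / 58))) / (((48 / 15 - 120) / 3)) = -47899619 / 1221144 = -39.23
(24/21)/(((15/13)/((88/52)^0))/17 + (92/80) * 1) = 35360/37681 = 0.94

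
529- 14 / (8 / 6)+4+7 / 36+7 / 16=75331 / 144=523.13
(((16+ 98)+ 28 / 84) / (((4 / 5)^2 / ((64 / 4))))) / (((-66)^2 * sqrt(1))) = 8575 / 13068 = 0.66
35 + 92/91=3277/91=36.01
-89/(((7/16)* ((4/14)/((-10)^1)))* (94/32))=113920/47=2423.83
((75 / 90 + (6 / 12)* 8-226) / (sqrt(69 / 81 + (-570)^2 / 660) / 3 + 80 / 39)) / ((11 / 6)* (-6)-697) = -8539245 / 674092759 + 224263* sqrt(4833114) / 10785484144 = 0.03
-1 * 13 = -13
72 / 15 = 24 / 5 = 4.80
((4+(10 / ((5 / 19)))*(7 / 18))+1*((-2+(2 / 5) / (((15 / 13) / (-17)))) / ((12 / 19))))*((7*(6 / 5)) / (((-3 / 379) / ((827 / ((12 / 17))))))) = -5855868739 / 750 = -7807824.99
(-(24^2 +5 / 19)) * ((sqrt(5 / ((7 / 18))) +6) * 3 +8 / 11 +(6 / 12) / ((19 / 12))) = -17172.71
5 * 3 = 15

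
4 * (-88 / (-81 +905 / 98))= 4.90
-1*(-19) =19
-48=-48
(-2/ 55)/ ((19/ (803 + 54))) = -1714/ 1045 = -1.64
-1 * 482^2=-232324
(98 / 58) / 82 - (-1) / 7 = 2721 / 16646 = 0.16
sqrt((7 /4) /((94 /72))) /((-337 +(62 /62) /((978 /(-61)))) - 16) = -2934 * sqrt(329) /16228865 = -0.00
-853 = -853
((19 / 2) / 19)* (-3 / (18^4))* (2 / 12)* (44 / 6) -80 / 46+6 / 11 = -1.19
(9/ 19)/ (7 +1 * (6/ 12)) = 6/ 95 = 0.06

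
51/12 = 17/4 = 4.25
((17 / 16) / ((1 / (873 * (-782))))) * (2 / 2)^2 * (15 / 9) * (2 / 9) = -3223795 / 12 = -268649.58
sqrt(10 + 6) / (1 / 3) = 12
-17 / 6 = -2.83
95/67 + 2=229/67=3.42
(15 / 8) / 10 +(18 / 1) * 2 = 579 / 16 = 36.19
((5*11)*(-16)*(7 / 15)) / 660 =-28 / 45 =-0.62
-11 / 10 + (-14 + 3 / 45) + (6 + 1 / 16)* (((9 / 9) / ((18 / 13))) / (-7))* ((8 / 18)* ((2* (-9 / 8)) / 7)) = -1054447 / 70560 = -14.94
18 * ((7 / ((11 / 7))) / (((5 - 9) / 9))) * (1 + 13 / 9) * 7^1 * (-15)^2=-694575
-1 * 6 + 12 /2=0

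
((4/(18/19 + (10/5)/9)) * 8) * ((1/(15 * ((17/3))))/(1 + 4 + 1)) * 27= 3078/2125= 1.45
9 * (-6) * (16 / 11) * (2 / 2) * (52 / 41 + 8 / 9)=-76416 / 451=-169.44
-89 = -89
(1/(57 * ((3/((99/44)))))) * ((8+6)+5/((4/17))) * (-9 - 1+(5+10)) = 2.32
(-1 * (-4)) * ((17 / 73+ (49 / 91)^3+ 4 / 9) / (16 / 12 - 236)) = -150377 / 10585146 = -0.01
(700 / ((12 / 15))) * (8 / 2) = 3500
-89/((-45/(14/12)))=2.31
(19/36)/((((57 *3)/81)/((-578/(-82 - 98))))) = 289/360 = 0.80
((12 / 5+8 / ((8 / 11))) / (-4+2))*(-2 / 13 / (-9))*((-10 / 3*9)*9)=402 / 13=30.92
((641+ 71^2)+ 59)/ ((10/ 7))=40187/ 10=4018.70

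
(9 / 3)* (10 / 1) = 30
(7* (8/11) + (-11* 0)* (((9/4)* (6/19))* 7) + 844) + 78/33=9366/11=851.45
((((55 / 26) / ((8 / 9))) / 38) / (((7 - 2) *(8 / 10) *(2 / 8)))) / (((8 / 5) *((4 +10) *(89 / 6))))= 7425 / 39393536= 0.00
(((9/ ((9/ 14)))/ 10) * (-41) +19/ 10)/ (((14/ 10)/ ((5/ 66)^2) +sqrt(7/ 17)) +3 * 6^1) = -0.21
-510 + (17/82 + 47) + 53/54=-511225/1107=-461.81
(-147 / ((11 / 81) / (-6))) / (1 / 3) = 214326 / 11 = 19484.18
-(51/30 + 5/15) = -61/30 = -2.03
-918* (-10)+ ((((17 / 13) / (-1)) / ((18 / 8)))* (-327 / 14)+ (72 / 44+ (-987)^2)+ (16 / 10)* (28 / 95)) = 1402695967997 / 1426425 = 983364.68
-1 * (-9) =9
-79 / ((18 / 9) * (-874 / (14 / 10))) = 553 / 8740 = 0.06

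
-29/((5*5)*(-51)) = 29/1275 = 0.02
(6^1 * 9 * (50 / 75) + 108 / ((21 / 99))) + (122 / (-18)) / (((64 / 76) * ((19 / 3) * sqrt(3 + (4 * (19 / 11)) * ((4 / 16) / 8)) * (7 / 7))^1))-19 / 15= 57107 / 105-61 * sqrt(6226) / 6792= 543.17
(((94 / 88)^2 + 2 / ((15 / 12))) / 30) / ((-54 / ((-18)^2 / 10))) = -26533 / 484000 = -0.05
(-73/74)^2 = 5329/5476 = 0.97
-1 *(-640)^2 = -409600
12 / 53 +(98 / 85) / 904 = 463637 / 2036260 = 0.23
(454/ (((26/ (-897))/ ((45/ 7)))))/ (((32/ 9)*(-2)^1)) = 6343515/ 448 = 14159.63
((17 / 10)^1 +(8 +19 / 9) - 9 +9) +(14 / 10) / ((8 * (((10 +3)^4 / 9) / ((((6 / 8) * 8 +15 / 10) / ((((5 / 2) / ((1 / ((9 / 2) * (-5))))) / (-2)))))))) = 75900952 / 6426225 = 11.81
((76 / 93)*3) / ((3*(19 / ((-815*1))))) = -35.05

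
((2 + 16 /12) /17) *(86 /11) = 860 /561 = 1.53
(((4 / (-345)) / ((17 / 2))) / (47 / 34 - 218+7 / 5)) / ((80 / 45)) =3 / 841501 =0.00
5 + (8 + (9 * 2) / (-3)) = 7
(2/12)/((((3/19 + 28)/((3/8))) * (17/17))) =19/8560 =0.00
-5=-5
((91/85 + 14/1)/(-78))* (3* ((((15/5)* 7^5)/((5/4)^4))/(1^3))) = -8267430528/690625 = -11970.94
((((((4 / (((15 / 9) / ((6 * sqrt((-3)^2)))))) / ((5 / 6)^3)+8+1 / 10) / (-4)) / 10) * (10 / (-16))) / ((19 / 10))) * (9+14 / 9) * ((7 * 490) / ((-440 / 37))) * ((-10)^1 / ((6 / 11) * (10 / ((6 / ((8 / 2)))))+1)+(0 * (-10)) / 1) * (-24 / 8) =-145857663 / 10880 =-13406.04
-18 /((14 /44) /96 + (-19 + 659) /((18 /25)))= -0.02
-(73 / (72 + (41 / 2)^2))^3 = -24897088 / 7633736209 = -0.00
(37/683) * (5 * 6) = 1110/683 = 1.63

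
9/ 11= 0.82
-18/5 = -3.60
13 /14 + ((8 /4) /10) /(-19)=0.92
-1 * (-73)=73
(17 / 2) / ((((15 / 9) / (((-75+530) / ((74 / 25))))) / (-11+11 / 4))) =-6467.61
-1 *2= -2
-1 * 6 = -6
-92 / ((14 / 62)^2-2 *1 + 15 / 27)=8649 / 131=66.02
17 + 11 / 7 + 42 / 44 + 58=11939 / 154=77.53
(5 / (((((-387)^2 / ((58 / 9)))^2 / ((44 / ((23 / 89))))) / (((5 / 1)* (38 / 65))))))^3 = 15680388319219349975535616000 / 160324613579044209498750510614680373133155379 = 0.00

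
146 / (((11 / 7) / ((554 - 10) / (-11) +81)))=354634 / 121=2930.86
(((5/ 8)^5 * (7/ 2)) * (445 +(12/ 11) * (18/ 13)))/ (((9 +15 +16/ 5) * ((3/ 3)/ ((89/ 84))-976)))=-0.01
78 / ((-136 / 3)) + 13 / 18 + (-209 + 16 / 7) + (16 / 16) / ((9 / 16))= -205.93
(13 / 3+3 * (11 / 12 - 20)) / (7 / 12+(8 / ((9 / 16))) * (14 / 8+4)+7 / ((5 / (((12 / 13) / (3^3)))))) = -41275 / 64279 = -0.64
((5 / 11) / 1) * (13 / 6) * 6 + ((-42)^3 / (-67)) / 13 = 871583 / 9581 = 90.97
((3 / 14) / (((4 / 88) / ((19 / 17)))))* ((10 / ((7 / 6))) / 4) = 9405 / 833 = 11.29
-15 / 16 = -0.94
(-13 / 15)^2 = 0.75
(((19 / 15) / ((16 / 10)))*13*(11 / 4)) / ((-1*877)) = -2717 / 84192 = -0.03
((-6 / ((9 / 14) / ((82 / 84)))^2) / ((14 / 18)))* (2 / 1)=-35.58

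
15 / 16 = 0.94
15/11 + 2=37/11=3.36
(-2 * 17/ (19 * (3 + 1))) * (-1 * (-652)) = -5542/ 19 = -291.68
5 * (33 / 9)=55 / 3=18.33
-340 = -340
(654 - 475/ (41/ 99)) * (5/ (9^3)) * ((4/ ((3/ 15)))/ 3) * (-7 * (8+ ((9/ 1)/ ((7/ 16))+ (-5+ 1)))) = 115876400/ 29889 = 3876.89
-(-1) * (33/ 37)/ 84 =11/ 1036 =0.01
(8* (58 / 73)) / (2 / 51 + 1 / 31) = 733584 / 8249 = 88.93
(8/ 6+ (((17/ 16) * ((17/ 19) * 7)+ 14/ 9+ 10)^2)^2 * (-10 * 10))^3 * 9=-3655765742073248421391313550592806945908943651378952972970377/ 305471454746506898639537014030882308096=-11967618202188342198330.66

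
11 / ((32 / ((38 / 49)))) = 209 / 784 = 0.27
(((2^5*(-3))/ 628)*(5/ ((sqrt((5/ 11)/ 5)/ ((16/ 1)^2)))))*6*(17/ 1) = -3133440*sqrt(11)/ 157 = -66193.92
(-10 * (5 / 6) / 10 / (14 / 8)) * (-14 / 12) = 5 / 9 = 0.56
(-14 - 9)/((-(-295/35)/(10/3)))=-1610/177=-9.10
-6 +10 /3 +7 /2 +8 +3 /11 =601 /66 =9.11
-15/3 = -5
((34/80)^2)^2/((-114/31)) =-2589151/291840000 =-0.01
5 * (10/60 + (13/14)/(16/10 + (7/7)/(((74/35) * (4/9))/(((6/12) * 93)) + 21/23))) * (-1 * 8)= -3628280720/176387673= -20.57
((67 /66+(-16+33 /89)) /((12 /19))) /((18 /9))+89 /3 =2551271 /140976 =18.10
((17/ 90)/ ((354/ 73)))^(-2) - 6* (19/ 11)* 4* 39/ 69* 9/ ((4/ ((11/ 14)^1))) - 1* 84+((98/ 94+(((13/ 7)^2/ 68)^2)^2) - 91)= 315061717287663664886441/ 710054011154131028224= 443.72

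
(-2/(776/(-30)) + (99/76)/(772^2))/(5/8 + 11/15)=5095807245/89519478728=0.06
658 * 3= 1974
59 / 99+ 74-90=-1525 / 99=-15.40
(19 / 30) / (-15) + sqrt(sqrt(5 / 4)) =-19 / 450 + sqrt(2) *5^(1 / 4) / 2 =1.02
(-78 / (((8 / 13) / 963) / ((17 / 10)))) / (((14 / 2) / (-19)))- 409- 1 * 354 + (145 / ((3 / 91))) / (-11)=5193416099 / 9240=562058.02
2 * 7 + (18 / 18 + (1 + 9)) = 25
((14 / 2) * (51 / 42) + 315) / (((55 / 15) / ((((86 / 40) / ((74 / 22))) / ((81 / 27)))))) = 27821 / 1480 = 18.80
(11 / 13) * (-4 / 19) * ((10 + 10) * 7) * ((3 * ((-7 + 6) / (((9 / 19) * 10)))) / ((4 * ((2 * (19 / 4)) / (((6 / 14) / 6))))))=22 / 741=0.03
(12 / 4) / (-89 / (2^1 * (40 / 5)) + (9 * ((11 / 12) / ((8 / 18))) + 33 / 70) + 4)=210 / 1223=0.17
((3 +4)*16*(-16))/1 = -1792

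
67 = 67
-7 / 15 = -0.47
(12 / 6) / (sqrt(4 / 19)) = sqrt(19) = 4.36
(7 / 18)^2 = 49 / 324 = 0.15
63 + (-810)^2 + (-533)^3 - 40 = -150763314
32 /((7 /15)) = 480 /7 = 68.57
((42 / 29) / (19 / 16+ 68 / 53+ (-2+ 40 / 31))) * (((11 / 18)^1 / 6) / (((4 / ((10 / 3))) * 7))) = 361460 / 36244287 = 0.01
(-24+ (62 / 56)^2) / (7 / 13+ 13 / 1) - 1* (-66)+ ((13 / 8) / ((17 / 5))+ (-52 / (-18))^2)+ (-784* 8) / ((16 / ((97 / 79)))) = -6126835051133 / 15010313472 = -408.18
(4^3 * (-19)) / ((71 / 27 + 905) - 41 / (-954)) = -3480192 / 2597759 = -1.34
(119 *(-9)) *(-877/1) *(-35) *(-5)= 164371725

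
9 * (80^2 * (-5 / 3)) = -96000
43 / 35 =1.23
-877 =-877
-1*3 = -3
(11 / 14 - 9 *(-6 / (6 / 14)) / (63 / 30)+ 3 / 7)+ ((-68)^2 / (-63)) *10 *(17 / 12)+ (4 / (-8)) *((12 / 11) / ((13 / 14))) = -7561085 / 7722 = -979.16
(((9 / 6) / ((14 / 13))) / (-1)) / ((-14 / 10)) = 195 / 196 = 0.99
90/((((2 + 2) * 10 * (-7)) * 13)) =-9/364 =-0.02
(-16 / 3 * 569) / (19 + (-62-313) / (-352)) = -3204608 / 21189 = -151.24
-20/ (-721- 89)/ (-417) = -2/ 33777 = -0.00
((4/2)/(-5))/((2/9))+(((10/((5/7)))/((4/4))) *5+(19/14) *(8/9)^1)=21863/315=69.41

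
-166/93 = -1.78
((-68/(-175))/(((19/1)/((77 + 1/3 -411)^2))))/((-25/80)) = -155739584/21375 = -7286.06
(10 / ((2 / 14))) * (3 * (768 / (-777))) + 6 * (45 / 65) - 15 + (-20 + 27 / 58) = -6638279 / 27898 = -237.95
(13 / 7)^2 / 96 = 169 / 4704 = 0.04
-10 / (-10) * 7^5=16807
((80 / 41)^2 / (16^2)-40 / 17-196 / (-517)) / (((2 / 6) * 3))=-28942263 / 14774309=-1.96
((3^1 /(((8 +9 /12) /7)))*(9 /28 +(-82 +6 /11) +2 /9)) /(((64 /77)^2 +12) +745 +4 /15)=-17269945 /67408951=-0.26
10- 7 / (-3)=37 / 3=12.33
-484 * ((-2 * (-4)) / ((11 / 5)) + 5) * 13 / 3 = -54340 / 3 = -18113.33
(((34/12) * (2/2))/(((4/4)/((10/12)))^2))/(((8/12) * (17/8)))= 25/18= 1.39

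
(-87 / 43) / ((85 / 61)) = -5307 / 3655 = -1.45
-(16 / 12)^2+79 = 77.22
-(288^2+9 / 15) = -414723 / 5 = -82944.60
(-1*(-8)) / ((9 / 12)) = 32 / 3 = 10.67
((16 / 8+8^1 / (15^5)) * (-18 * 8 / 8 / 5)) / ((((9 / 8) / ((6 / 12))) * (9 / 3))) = -12150064 / 11390625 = -1.07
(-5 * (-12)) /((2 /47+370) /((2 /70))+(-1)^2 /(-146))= 411720 /88873073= 0.00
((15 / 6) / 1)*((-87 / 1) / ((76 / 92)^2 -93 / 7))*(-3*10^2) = -24162075 / 4667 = -5177.22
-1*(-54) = 54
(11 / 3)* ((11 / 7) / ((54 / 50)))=5.34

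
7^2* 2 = 98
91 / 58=1.57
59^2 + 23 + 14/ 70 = 17521/ 5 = 3504.20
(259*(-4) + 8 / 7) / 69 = -7244 / 483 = -15.00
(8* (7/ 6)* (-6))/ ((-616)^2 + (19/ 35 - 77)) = -490/ 3319571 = -0.00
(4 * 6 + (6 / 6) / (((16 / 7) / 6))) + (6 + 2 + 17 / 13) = 3737 / 104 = 35.93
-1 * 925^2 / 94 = -855625 / 94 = -9102.39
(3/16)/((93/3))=0.01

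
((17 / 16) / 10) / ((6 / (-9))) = -51 / 320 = -0.16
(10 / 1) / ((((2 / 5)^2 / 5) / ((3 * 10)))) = 9375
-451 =-451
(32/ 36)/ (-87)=-8/ 783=-0.01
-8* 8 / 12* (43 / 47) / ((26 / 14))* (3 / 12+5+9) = -37.44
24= 24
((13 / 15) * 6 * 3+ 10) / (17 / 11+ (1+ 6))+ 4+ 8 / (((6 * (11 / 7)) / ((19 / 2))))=116762 / 7755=15.06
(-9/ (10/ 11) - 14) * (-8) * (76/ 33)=72656/ 165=440.34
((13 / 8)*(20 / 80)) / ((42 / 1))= 13 / 1344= 0.01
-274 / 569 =-0.48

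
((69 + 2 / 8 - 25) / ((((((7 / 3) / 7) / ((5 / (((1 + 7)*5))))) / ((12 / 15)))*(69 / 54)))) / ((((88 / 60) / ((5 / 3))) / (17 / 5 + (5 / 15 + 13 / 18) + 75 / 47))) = 1235637 / 17296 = 71.44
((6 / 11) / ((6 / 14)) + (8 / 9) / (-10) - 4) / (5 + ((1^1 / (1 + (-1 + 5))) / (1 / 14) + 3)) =-697 / 2673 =-0.26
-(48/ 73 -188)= 187.34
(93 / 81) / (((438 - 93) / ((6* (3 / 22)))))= 31 / 11385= 0.00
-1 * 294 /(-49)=6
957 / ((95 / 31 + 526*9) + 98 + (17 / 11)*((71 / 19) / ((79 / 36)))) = 489831837 / 2476131269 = 0.20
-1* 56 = -56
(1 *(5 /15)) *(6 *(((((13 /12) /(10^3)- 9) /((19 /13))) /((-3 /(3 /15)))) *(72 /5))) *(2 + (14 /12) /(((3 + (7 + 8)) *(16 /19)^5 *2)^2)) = 24065204221495123329929 /1015289037088358400000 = 23.70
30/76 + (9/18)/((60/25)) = 275/456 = 0.60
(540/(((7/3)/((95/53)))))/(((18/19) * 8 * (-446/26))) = -1055925/330932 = -3.19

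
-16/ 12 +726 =2174/ 3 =724.67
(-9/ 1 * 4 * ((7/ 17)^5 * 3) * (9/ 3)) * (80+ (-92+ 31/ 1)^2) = -20698223868/ 1419857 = -14577.68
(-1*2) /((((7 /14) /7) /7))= -196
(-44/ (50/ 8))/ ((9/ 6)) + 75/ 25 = -127/ 75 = -1.69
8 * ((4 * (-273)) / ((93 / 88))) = -256256 / 31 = -8266.32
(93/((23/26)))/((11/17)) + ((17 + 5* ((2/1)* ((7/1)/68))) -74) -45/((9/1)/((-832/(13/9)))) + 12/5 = 128552749/43010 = 2988.90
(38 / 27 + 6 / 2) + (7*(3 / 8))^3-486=-463.50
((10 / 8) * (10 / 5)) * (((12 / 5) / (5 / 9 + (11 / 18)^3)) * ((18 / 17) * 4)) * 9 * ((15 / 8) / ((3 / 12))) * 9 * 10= 15305500800 / 77707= 196964.25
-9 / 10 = -0.90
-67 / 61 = -1.10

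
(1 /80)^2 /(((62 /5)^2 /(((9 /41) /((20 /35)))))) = 0.00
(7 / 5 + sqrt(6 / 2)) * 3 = 21 / 5 + 3 * sqrt(3) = 9.40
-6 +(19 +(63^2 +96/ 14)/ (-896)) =53705/ 6272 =8.56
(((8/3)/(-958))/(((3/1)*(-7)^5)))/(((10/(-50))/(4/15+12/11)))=-0.00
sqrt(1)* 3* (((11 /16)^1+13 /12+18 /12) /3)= 3.27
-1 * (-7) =7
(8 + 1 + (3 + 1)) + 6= 19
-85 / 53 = -1.60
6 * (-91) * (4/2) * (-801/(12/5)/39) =9345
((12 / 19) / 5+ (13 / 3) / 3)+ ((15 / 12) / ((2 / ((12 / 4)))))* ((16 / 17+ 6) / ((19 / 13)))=609049 / 58140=10.48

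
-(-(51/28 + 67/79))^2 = -34869025/4892944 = -7.13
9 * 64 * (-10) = -5760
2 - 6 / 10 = 7 / 5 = 1.40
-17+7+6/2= -7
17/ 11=1.55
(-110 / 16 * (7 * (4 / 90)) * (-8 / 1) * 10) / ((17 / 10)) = 15400 / 153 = 100.65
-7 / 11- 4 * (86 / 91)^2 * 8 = -2661359 / 91091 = -29.22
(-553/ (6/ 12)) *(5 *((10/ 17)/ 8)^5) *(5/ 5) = -8640625/ 726966784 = -0.01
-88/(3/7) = -616/3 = -205.33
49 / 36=1.36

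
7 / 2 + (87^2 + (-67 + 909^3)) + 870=1502195609 / 2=751097804.50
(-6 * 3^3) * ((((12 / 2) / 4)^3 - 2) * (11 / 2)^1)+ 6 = -9753 / 8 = -1219.12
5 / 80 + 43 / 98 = 393 / 784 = 0.50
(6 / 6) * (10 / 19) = 10 / 19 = 0.53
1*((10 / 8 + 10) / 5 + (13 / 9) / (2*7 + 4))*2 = 755 / 162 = 4.66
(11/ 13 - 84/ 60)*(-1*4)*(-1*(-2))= 288/ 65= 4.43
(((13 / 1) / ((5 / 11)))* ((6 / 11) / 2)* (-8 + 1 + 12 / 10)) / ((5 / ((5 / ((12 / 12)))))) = -1131 / 25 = -45.24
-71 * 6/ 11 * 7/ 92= -1491/ 506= -2.95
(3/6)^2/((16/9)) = 9/64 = 0.14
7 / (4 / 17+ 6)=119 / 106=1.12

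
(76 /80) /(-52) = -19 /1040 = -0.02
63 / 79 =0.80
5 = 5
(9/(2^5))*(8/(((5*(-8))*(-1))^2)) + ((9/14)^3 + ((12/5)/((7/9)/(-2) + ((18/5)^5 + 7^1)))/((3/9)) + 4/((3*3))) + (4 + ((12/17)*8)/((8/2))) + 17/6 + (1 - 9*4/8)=5.47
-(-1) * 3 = 3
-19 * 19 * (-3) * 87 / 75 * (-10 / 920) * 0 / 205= 0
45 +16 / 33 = 1501 / 33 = 45.48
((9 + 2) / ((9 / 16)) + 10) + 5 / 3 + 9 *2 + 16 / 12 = 455 / 9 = 50.56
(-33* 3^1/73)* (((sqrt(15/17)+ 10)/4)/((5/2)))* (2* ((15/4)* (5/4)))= -7425/584 - 1485* sqrt(255)/19856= -13.91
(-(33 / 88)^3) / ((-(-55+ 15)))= -27 / 20480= -0.00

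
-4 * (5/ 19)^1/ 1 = -20/ 19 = -1.05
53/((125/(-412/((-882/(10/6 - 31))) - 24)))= -528728/33075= -15.99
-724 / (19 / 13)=-9412 / 19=-495.37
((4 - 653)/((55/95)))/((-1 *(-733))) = -1121/733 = -1.53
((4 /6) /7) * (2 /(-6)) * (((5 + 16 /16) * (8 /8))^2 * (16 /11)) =-1.66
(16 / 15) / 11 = 16 / 165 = 0.10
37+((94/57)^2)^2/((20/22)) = 2382272113/52780005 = 45.14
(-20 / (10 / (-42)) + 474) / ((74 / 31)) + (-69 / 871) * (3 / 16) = 120524805 / 515632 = 233.74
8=8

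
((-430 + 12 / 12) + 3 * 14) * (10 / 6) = -645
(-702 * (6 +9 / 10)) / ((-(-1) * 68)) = -24219 / 340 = -71.23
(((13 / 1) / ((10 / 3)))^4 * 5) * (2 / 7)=2313441 / 7000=330.49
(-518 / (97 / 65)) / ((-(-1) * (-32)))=16835 / 1552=10.85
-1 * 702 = -702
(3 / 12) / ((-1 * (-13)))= 0.02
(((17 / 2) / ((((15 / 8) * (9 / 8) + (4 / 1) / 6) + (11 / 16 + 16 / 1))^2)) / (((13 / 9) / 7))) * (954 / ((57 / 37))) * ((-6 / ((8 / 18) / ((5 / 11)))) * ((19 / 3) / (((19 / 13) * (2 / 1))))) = -70622254080 / 78884333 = -895.26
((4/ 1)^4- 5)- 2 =249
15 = 15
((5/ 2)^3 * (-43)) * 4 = -5375/ 2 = -2687.50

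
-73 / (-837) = 73 / 837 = 0.09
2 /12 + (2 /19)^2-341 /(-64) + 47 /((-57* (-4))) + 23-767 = -51172217 /69312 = -738.29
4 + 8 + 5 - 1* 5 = 12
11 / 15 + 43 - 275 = -3469 / 15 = -231.27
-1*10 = -10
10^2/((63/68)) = 6800/63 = 107.94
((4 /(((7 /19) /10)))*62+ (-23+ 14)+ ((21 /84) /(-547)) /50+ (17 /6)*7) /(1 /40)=15489672479 /57435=269690.48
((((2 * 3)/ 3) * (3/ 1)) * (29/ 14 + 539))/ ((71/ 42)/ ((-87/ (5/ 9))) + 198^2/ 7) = 106762050/ 184180037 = 0.58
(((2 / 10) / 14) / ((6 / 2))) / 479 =1 / 100590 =0.00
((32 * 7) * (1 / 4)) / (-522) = -0.11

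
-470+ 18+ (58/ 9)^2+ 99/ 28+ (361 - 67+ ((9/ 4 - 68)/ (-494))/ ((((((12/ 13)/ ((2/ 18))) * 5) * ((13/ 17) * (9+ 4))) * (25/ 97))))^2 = 72422762254629696193783/ 841833418608000000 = 86029.80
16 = 16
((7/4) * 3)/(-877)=-21/3508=-0.01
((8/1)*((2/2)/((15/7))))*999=18648/5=3729.60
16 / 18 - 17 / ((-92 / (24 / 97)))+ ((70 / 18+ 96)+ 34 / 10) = 10463518 / 100395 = 104.22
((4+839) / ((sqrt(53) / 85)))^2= 96876208.02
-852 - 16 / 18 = -7676 / 9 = -852.89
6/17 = 0.35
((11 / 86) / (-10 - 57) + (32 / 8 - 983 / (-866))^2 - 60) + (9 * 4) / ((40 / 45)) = 14837827869 / 2160623236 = 6.87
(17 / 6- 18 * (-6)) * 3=665 / 2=332.50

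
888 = 888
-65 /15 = -13 /3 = -4.33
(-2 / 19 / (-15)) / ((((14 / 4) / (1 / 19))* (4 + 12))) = 1 / 151620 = 0.00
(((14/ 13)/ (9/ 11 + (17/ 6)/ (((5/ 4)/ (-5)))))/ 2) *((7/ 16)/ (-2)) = 1617/ 144352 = 0.01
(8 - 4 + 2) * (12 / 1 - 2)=60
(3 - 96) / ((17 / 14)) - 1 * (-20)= -962 / 17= -56.59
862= 862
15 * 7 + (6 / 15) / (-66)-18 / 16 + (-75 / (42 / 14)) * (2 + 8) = -146.13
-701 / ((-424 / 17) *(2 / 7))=98.37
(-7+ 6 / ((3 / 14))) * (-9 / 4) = -189 / 4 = -47.25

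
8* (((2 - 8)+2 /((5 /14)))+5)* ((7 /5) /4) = 322 /25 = 12.88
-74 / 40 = -37 / 20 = -1.85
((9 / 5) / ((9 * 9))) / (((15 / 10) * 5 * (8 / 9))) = 1 / 300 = 0.00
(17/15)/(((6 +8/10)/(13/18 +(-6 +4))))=-23/108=-0.21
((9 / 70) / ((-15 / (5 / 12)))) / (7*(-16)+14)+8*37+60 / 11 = 90991051 / 301840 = 301.45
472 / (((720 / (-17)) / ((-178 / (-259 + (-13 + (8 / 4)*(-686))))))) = -89267 / 73980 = -1.21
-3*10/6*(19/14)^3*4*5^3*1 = -4286875/686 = -6249.09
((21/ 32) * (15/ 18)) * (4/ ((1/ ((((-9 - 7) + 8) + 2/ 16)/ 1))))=-2205/ 128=-17.23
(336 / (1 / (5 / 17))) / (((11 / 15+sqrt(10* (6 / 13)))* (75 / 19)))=-912912 / 202759+191520* sqrt(195) / 202759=8.69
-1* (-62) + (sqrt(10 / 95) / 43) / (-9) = 62 - sqrt(38) / 7353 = 62.00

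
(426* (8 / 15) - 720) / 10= -1232 / 25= -49.28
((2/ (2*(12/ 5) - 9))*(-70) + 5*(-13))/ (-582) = 95/ 1746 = 0.05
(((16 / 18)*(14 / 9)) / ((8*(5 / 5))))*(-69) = -322 / 27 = -11.93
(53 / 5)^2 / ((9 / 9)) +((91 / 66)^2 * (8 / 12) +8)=19867831 / 163350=121.63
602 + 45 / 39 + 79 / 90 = 604.03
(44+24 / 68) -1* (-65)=1859 / 17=109.35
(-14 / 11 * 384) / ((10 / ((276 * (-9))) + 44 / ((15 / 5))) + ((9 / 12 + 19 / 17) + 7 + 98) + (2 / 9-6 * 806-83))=227017728 / 2228359837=0.10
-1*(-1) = 1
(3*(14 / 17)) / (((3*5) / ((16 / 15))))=224 / 1275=0.18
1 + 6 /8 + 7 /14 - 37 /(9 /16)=-2287 /36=-63.53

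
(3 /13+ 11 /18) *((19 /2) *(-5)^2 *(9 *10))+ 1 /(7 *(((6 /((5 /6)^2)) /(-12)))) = 14737900 /819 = 17994.99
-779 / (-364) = 779 / 364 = 2.14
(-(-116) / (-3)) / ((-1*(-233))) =-116 / 699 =-0.17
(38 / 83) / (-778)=-19 / 32287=-0.00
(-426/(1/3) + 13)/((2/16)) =-10120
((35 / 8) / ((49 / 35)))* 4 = 25 / 2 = 12.50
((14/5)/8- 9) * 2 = -173/10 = -17.30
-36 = -36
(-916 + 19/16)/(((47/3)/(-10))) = 219555/376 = 583.92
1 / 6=0.17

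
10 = 10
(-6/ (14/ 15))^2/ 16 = 2025/ 784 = 2.58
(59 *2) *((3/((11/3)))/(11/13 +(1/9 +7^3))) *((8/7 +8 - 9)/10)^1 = 62127/15493555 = 0.00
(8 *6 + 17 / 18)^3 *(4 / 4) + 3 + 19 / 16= 1367644525 / 11664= 117253.47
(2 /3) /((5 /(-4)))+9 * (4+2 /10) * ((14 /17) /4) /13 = 433 /6630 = 0.07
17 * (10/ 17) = 10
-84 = -84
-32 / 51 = -0.63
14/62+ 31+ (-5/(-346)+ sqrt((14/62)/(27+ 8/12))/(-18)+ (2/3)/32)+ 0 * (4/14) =8047355/257424 - sqrt(54033)/46314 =31.26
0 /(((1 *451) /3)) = 0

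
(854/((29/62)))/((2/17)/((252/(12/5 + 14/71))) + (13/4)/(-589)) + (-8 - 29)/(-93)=-4410879680571643/10401112653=-424077.68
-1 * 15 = -15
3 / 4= 0.75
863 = 863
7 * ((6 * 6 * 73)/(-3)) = -6132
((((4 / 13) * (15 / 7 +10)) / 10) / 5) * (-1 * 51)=-1734 / 455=-3.81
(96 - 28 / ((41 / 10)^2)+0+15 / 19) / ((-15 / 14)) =-42534226 / 479085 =-88.78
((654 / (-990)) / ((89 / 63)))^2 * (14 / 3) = 24451098 / 23961025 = 1.02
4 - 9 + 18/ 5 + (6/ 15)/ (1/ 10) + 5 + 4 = 58/ 5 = 11.60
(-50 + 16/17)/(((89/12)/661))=-6615288/1513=-4372.30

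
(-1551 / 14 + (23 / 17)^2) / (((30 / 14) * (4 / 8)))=-440833 / 4335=-101.69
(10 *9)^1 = 90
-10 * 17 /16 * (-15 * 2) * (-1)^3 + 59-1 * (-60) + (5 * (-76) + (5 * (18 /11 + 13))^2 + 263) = 2438793 /484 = 5038.83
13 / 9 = 1.44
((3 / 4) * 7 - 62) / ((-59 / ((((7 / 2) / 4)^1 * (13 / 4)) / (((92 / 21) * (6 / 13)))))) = 1879787 / 1389568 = 1.35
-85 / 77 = -1.10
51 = 51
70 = 70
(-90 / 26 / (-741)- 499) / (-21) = 1602274 / 67431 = 23.76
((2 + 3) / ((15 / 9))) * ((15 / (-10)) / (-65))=0.07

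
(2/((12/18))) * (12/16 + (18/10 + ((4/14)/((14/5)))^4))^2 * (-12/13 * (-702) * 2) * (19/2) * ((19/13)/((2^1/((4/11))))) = 7583320238492164843323/118807726786323575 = 63828.51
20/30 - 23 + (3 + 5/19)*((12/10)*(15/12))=-994/57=-17.44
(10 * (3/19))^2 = 900/361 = 2.49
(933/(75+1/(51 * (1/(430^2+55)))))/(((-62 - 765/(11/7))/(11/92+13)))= -631759491/104849167120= -0.01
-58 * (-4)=232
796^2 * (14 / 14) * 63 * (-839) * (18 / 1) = -602838736416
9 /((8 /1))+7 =65 /8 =8.12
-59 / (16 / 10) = -295 / 8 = -36.88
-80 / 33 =-2.42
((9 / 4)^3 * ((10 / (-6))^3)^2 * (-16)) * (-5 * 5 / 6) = 390625 / 24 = 16276.04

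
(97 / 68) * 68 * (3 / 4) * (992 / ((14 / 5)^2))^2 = 2796510000 / 2401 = 1164727.20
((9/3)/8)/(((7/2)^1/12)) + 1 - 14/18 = 95/63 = 1.51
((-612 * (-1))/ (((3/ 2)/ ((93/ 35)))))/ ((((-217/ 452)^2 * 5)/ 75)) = 750204288/ 10633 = 70554.34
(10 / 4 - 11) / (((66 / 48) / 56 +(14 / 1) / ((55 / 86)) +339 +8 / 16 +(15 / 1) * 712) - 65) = -209440 / 270458877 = -0.00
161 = 161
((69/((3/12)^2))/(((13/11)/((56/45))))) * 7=1586816/195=8137.52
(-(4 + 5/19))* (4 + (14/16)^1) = -3159/152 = -20.78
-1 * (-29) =29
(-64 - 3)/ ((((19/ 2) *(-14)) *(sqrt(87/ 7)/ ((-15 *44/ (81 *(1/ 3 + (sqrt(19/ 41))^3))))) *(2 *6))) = -50794777 *sqrt(609)/ 449255646 + 30217 *sqrt(474411)/ 7881678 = -0.15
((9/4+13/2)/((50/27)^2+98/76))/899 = 484785/235036358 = 0.00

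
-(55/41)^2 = -1.80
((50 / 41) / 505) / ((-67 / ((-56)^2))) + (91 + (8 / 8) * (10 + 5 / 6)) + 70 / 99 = 5626797161 / 54934506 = 102.43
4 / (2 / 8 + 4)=16 / 17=0.94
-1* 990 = -990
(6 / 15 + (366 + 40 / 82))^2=5656844944 / 42025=134606.66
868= 868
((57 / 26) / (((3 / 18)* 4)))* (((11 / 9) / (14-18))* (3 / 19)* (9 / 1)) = -297 / 208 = -1.43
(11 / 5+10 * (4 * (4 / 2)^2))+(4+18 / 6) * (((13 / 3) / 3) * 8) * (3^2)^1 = 4451 / 5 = 890.20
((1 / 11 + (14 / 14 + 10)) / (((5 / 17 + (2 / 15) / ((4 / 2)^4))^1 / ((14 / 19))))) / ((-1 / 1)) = -3484320 / 128953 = -27.02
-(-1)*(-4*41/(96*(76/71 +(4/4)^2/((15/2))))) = -14555/10256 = -1.42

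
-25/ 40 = -5/ 8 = -0.62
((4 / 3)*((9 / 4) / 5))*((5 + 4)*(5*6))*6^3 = 34992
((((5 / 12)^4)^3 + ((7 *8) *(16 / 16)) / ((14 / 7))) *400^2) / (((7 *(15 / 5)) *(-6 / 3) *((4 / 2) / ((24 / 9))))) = -156031910432370625 / 1097098297344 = -142222.36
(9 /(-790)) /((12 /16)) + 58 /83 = 22412 /32785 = 0.68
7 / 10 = 0.70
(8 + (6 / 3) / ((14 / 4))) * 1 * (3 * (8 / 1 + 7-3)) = 2160 / 7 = 308.57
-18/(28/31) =-19.93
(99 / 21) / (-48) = -11 / 112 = -0.10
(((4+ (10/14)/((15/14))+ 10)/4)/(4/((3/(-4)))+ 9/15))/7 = -55/497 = -0.11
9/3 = 3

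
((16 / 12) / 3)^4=256 / 6561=0.04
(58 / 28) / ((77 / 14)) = 29 / 77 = 0.38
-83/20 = -4.15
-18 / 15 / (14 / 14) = -6 / 5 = -1.20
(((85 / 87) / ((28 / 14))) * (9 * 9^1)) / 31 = 2295 / 1798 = 1.28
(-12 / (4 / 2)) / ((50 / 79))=-237 / 25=-9.48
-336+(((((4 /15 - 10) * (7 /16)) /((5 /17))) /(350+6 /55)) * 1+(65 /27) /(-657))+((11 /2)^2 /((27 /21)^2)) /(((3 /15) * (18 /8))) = -12107574110903 /40989862080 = -295.38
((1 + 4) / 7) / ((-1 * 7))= -5 / 49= -0.10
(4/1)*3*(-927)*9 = -100116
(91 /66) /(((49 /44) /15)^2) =85800 /343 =250.15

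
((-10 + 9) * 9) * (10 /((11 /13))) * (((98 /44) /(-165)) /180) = 637 /79860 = 0.01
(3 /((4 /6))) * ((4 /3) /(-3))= -2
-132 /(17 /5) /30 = -22 /17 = -1.29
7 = 7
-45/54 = -0.83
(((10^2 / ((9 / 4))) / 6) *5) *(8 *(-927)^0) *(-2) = -16000 / 27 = -592.59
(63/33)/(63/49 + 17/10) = 1470/2299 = 0.64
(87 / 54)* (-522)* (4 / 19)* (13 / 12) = -10933 / 57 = -191.81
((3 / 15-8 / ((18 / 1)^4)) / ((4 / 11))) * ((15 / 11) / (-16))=-13117 / 279936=-0.05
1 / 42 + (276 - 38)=9997 / 42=238.02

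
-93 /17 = -5.47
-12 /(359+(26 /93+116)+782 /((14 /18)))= -7812 /963941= -0.01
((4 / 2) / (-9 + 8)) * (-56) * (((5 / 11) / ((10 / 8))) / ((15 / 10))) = 896 / 33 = 27.15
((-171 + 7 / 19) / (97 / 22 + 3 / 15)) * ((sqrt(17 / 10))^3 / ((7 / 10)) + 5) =-1783100 / 9633- 606254 * sqrt(170) / 67431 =-302.33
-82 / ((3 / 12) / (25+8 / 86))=-353912 / 43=-8230.51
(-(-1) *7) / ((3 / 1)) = 7 / 3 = 2.33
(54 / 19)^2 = 2916 / 361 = 8.08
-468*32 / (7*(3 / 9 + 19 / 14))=-89856 / 71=-1265.58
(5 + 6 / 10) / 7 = 4 / 5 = 0.80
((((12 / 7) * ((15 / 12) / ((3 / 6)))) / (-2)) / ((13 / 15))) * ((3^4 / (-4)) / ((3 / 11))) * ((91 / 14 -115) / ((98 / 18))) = -18644175 / 5096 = -3658.59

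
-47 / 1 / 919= -47 / 919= -0.05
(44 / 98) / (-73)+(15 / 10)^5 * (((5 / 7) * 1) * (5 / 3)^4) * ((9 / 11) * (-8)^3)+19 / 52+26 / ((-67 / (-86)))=-2398813200013 / 137084948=-17498.74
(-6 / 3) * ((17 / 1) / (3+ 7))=-17 / 5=-3.40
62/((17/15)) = 930/17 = 54.71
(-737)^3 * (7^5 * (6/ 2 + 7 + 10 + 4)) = -161474483982504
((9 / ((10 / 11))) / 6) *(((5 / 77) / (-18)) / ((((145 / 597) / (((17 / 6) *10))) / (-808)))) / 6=341683 / 3654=93.51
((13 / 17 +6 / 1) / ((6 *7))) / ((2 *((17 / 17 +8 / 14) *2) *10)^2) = 0.00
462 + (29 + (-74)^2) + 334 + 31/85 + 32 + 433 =575141/85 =6766.36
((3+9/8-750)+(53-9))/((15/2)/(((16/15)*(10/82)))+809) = -22460/27733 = -0.81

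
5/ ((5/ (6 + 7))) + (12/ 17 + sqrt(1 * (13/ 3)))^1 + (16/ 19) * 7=sqrt(39)/ 3 + 6331/ 323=21.68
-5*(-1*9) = 45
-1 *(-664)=664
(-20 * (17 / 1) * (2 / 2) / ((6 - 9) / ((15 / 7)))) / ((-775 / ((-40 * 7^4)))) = 932960 / 31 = 30095.48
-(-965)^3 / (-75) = -35945285 / 3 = -11981761.67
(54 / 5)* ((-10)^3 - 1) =-54054 / 5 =-10810.80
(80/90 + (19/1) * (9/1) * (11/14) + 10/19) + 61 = 471073/2394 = 196.77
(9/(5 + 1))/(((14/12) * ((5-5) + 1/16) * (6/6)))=144/7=20.57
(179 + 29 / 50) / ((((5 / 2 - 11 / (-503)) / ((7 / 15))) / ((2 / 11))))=21076706 / 3488375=6.04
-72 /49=-1.47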